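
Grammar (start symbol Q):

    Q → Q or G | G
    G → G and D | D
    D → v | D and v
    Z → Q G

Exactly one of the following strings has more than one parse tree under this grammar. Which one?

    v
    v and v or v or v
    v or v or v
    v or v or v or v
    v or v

v and v or v or v

v: 1 tree
v and v or v or v: 2 trees
v or v or v: 1 tree
v or v or v or v: 1 tree
v or v: 1 tree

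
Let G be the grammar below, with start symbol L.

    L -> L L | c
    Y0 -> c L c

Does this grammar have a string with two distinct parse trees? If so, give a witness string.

Ambiguous

Witness: c c c

Derivation 1: L ⇒ L L ⇒ L L L ⇒ c L L ⇒ c c L ⇒ c c c
Derivation 2: L ⇒ L L ⇒ c L ⇒ c L L ⇒ c c L ⇒ c c c

Two distinct leftmost derivations for the same string.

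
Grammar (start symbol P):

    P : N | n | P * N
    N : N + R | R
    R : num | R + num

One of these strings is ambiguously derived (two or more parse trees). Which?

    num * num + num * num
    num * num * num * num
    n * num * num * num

num * num + num * num: 2 trees
num * num * num * num: 1 tree
n * num * num * num: 1 tree

num * num + num * num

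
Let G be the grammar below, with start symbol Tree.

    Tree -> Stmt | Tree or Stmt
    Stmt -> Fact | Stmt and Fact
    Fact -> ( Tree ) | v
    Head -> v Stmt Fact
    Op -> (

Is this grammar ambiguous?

Unambiguous

(Head, Op are unreachable from Tree, so their rules don't affect L(Tree).) This is a standard precedence ladder (Tree over Stmt over Fact), with each level left-recursive on its own operator ('or' at Tree, 'and' at Stmt). That structure is LR(1), hence unambiguous.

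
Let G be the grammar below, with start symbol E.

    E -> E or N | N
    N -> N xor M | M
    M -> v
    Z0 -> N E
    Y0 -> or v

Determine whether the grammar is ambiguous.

Only E, N, M are reachable from E; ignoring the rest: This is a standard precedence ladder (E over N over M), with each level left-recursive on its own operator ('or' at E, 'xor' at N). That structure is LR(1), hence unambiguous.

Unambiguous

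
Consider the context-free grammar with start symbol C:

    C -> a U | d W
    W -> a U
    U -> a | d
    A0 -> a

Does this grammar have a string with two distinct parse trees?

(A0 is unreachable from C, so its rules don't affect L(C).) The reachable rules are right-linear with at most one rule per (nonterminal, next-terminal) pair. Each input token forces the next rule, so parsing is deterministic.

Unambiguous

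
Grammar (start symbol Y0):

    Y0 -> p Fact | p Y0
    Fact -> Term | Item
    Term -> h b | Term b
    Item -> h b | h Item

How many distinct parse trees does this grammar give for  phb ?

2

Parse trees for phb:
  [Y0 p [Fact [Term h b]]]
  [Y0 p [Fact [Item h b]]]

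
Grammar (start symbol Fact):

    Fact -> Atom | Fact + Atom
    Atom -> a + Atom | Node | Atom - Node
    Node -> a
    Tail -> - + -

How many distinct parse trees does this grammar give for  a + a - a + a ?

Parse trees for a + a - a + a:
  [Fact [Fact [Atom a + [Atom [Atom [Node a]] - [Node a]]]] + [Atom [Node a]]]
  [Fact [Fact [Atom [Atom a + [Atom [Node a]]] - [Node a]]] + [Atom [Node a]]]
  [Fact [Fact [Fact [Atom [Node a]]] + [Atom [Atom [Node a]] - [Node a]]] + [Atom [Node a]]]

3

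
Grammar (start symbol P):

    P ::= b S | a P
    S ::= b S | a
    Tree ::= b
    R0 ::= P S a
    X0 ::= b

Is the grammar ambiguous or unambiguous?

Unambiguous

Only P, S are reachable from P; ignoring the rest: Each reachable nonterminal has at most one production per leading terminal, and all productions are right-linear; the derivation is determined token-by-token.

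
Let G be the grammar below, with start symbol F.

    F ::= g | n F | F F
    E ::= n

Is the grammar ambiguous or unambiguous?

Ambiguous

Witness: g g g

Derivation 1: F ⇒ F F ⇒ g F ⇒ g F F ⇒ g g F ⇒ g g g
Derivation 2: F ⇒ F F ⇒ F F F ⇒ g F F ⇒ g g F ⇒ g g g

Two distinct leftmost derivations for the same string.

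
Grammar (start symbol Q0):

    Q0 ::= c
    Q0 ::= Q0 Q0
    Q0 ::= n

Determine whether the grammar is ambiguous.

Ambiguous

Witness: c c c

Derivation 1: Q0 ⇒ Q0 Q0 ⇒ c Q0 ⇒ c Q0 Q0 ⇒ c c Q0 ⇒ c c c
Derivation 2: Q0 ⇒ Q0 Q0 ⇒ Q0 Q0 Q0 ⇒ c Q0 Q0 ⇒ c c Q0 ⇒ c c c

Two distinct leftmost derivations for the same string.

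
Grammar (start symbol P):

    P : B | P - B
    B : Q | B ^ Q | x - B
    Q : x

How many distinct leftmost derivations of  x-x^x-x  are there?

Parse trees for x-x^x-x:
  [P [P [B [B x - [B [Q x]]] ^ [Q x]]] - [B [Q x]]]
  [P [P [B x - [B [B [Q x]] ^ [Q x]]]] - [B [Q x]]]
  [P [P [P [B [Q x]]] - [B [B [Q x]] ^ [Q x]]] - [B [Q x]]]

3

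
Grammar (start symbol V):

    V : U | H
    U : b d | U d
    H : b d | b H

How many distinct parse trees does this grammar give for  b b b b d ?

Parse trees for b b b b d:
  [V [H b [H b [H b [H b d]]]]]

1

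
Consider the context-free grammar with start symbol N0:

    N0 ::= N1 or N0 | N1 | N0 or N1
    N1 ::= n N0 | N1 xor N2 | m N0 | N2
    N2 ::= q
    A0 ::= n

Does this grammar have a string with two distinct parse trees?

Witness: q or q

Derivation 1: N0 ⇒ N1 or N0 ⇒ N2 or N0 ⇒ q or N0 ⇒ q or N1 ⇒ q or N2 ⇒ q or q
Derivation 2: N0 ⇒ N0 or N1 ⇒ N1 or N1 ⇒ N2 or N1 ⇒ q or N1 ⇒ q or N2 ⇒ q or q

Two distinct leftmost derivations for the same string.

Ambiguous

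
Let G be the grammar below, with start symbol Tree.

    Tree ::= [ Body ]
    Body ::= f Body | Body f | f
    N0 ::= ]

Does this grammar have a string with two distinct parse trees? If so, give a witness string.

Witness: [ f f ]

Derivation 1: Tree ⇒ [ Body ] ⇒ [ f Body ] ⇒ [ f f ]
Derivation 2: Tree ⇒ [ Body ] ⇒ [ Body f ] ⇒ [ f f ]

Two distinct leftmost derivations for the same string.

Ambiguous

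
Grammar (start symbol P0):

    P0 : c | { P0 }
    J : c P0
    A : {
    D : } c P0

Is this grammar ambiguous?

Only P0 is reachable from P0; ignoring the rest: Each string is a nest of matched brackets around a single atom. An opening bracket forces the recursive rule; an atom forces the base rule.

Unambiguous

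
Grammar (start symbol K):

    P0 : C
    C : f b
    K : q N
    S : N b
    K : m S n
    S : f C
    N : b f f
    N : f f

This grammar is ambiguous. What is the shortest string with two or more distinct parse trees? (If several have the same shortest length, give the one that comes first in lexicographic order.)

m f f b n

length 3: no string has ≥2 trees
length 4: no string has ≥2 trees
length 5: m f f b n has 2 parse trees

Two derivations of m f f b n:
  K ⇒ m S n ⇒ m N b n ⇒ m f f b n
  K ⇒ m S n ⇒ m f C n ⇒ m f f b n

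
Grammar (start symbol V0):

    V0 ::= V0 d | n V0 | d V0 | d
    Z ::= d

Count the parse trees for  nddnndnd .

Parse trees for nddnndnd:
  [V0 n [V0 d [V0 d [V0 n [V0 n [V0 d [V0 n [V0 d]]]]]]]]

1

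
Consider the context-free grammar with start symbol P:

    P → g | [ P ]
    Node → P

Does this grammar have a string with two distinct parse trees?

Unambiguous

(Node is unreachable from P, so its rules don't affect L(P).) L(P) is { openⁿ atom closeⁿ : n ≥ 0 }. The bracket depth fixes n, and the derivation is forced at every step.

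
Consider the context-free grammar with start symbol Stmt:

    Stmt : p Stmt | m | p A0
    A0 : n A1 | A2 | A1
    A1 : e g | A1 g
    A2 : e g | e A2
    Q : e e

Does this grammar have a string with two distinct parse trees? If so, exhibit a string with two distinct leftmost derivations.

Ambiguous

Witness: p e g

Derivation 1: Stmt ⇒ p A0 ⇒ p A2 ⇒ p e g
Derivation 2: Stmt ⇒ p A0 ⇒ p A1 ⇒ p e g

Two distinct leftmost derivations for the same string.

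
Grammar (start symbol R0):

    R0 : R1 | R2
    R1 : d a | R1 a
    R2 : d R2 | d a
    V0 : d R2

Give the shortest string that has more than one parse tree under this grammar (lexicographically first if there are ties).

length 2: d a has 2 parse trees

Two derivations of d a:
  R0 ⇒ R1 ⇒ d a
  R0 ⇒ R2 ⇒ d a

d a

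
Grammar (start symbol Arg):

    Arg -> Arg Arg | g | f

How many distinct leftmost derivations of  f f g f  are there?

5

Parse trees for f f g f:
  [Arg [Arg f] [Arg [Arg f] [Arg [Arg g] [Arg f]]]]
  [Arg [Arg f] [Arg [Arg [Arg f] [Arg g]] [Arg f]]]
  [Arg [Arg [Arg f] [Arg f]] [Arg [Arg g] [Arg f]]]
  [Arg [Arg [Arg f] [Arg [Arg f] [Arg g]]] [Arg f]]
  [Arg [Arg [Arg [Arg f] [Arg f]] [Arg g]] [Arg f]]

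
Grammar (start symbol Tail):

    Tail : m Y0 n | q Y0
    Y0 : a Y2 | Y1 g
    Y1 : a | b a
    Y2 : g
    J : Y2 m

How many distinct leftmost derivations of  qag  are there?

2

Parse trees for qag:
  [Tail q [Y0 a [Y2 g]]]
  [Tail q [Y0 [Y1 a] g]]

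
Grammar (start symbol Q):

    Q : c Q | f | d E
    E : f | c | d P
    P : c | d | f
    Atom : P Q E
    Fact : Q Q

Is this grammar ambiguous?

Only Q, E, P are reachable from Q; ignoring the rest: Each reachable nonterminal has at most one production per leading terminal, and all productions are right-linear; the derivation is determined token-by-token.

Unambiguous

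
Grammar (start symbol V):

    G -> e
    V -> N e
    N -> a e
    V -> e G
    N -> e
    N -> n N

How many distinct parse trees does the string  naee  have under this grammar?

1

Parse trees for naee:
  [V [N n [N a e]] e]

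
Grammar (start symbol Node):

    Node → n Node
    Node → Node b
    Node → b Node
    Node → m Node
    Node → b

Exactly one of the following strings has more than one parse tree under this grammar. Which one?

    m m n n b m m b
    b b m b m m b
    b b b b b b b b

m m n n b m m b: 1 tree
b b m b m m b: 1 tree
b b b b b b b b: 128 trees

b b b b b b b b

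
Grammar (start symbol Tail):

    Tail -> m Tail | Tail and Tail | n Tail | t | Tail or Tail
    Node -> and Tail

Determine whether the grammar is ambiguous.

Ambiguous

Witness: m t and t

Derivation 1: Tail ⇒ m Tail ⇒ m Tail and Tail ⇒ m t and Tail ⇒ m t and t
Derivation 2: Tail ⇒ Tail and Tail ⇒ m Tail and Tail ⇒ m t and Tail ⇒ m t and t

Two distinct leftmost derivations for the same string.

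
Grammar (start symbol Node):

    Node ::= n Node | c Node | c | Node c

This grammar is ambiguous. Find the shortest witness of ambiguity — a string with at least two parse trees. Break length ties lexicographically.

length 1: no string has ≥2 trees
length 2: c c has 2 parse trees

Two derivations of c c:
  Node ⇒ c Node ⇒ c c
  Node ⇒ Node c ⇒ c c

c c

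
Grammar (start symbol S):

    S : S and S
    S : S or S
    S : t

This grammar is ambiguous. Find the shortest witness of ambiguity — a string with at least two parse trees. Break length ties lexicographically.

length 1: no string has ≥2 trees
length 3: no string has ≥2 trees
length 5: t and t and t has 2 parse trees

Two derivations of t and t and t:
  S ⇒ S and S ⇒ S and S and S ⇒ t and S and S ⇒ t and t and S ⇒ t and t and t
  S ⇒ S and S ⇒ t and S ⇒ t and S and S ⇒ t and t and S ⇒ t and t and t

t and t and t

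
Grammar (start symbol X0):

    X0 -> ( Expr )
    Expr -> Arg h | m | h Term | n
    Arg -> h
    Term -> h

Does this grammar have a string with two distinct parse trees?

Witness: ( h h )

Derivation 1: X0 ⇒ ( Expr ) ⇒ ( Arg h ) ⇒ ( h h )
Derivation 2: X0 ⇒ ( Expr ) ⇒ ( h Term ) ⇒ ( h h )

Two distinct leftmost derivations for the same string.

Ambiguous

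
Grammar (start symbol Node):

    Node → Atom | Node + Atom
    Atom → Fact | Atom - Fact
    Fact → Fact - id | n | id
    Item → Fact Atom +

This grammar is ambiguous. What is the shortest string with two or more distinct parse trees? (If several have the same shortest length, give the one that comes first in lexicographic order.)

length 1: no string has ≥2 trees
length 3: id - id has 2 parse trees

Two derivations of id - id:
  Node ⇒ Atom ⇒ Fact ⇒ Fact - id ⇒ id - id
  Node ⇒ Atom ⇒ Atom - Fact ⇒ Fact - Fact ⇒ id - Fact ⇒ id - id

id - id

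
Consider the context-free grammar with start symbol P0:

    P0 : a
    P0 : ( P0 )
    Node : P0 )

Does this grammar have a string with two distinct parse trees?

(Node is unreachable from P0, so its rules don't affect L(P0).) L(P0) is { openⁿ atom closeⁿ : n ≥ 0 }. The bracket depth fixes n, and the derivation is forced at every step.

Unambiguous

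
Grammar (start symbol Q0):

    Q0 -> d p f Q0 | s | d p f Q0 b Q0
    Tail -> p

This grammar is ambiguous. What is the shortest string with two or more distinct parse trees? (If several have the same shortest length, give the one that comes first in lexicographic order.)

length 1: no string has ≥2 trees
length 4: no string has ≥2 trees
length 6: no string has ≥2 trees
length 7: no string has ≥2 trees
length 9: d p f d p f s b s has 2 parse trees

Two derivations of d p f d p f s b s:
  Q0 ⇒ d p f Q0 ⇒ d p f d p f Q0 b Q0 ⇒ d p f d p f s b Q0 ⇒ d p f d p f s b s
  Q0 ⇒ d p f Q0 b Q0 ⇒ d p f d p f Q0 b Q0 ⇒ d p f d p f s b Q0 ⇒ d p f d p f s b s

d p f d p f s b s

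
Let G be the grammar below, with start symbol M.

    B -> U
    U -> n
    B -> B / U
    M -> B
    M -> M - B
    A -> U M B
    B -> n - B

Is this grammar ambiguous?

Witness: n - n

Derivation 1: M ⇒ B ⇒ n - B ⇒ n - U ⇒ n - n
Derivation 2: M ⇒ M - B ⇒ B - B ⇒ U - B ⇒ n - B ⇒ n - U ⇒ n - n

Two distinct leftmost derivations for the same string.

Ambiguous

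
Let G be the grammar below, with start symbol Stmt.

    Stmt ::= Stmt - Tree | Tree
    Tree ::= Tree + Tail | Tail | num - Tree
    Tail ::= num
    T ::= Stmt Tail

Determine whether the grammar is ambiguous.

Witness: num - num

Derivation 1: Stmt ⇒ Stmt - Tree ⇒ Tree - Tree ⇒ Tail - Tree ⇒ num - Tree ⇒ num - Tail ⇒ num - num
Derivation 2: Stmt ⇒ Tree ⇒ num - Tree ⇒ num - Tail ⇒ num - num

Two distinct leftmost derivations for the same string.

Ambiguous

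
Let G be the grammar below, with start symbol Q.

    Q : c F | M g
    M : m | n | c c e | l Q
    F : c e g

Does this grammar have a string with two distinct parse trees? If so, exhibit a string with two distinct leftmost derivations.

Ambiguous

Witness: c c e g

Derivation 1: Q ⇒ c F ⇒ c c e g
Derivation 2: Q ⇒ M g ⇒ c c e g

Two distinct leftmost derivations for the same string.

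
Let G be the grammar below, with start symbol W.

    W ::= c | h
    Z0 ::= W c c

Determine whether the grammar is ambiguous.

(Z0 is unreachable from W, so its rules don't affect L(W).) The reachable rules are right-linear with at most one rule per (nonterminal, next-terminal) pair. Each input token forces the next rule, so parsing is deterministic.

Unambiguous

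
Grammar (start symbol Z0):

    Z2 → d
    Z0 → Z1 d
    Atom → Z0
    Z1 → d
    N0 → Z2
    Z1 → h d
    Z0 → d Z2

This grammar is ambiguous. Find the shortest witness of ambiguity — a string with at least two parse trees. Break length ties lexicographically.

length 2: d d has 2 parse trees

Two derivations of d d:
  Z0 ⇒ Z1 d ⇒ d d
  Z0 ⇒ d Z2 ⇒ d d

d d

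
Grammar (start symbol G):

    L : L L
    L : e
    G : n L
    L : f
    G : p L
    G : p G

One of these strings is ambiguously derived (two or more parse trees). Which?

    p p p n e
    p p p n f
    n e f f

n e f f

p p p n e: 1 tree
p p p n f: 1 tree
n e f f: 2 trees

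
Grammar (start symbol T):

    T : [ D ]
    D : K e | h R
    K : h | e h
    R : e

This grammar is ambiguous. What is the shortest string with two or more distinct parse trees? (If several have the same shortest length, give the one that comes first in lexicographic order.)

length 4: [ h e ] has 2 parse trees

Two derivations of [ h e ]:
  T ⇒ [ D ] ⇒ [ K e ] ⇒ [ h e ]
  T ⇒ [ D ] ⇒ [ h R ] ⇒ [ h e ]

[ h e ]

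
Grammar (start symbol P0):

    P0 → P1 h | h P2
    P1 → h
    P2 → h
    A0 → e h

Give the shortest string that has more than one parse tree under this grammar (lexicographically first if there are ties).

h h

length 2: h h has 2 parse trees

Two derivations of h h:
  P0 ⇒ P1 h ⇒ h h
  P0 ⇒ h P2 ⇒ h h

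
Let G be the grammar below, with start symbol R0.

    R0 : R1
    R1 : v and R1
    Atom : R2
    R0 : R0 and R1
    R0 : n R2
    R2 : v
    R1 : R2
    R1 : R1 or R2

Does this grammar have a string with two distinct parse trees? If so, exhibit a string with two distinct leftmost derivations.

Ambiguous

Witness: v and v

Derivation 1: R0 ⇒ R1 ⇒ v and R1 ⇒ v and R2 ⇒ v and v
Derivation 2: R0 ⇒ R0 and R1 ⇒ R1 and R1 ⇒ R2 and R1 ⇒ v and R1 ⇒ v and R2 ⇒ v and v

Two distinct leftmost derivations for the same string.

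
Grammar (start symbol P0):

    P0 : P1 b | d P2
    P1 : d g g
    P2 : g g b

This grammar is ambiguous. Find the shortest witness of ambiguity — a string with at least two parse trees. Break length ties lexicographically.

length 4: d g g b has 2 parse trees

Two derivations of d g g b:
  P0 ⇒ P1 b ⇒ d g g b
  P0 ⇒ d P2 ⇒ d g g b

d g g b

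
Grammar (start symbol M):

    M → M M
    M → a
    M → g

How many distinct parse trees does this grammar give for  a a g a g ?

Parse trees for a a g a g (showing first 6 of 14):
  [M [M a] [M [M a] [M [M g] [M [M a] [M g]]]]]
  [M [M a] [M [M a] [M [M [M g] [M a]] [M g]]]]
  [M [M a] [M [M [M a] [M g]] [M [M a] [M g]]]]
  [M [M a] [M [M [M a] [M [M g] [M a]]] [M g]]]
  [M [M a] [M [M [M [M a] [M g]] [M a]] [M g]]]
  [M [M [M a] [M a]] [M [M g] [M [M a] [M g]]]]

14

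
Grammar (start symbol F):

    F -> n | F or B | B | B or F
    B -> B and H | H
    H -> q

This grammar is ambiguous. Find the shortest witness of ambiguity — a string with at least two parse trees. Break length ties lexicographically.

q or q

length 1: no string has ≥2 trees
length 3: q or q has 2 parse trees

Two derivations of q or q:
  F ⇒ F or B ⇒ B or B ⇒ H or B ⇒ q or B ⇒ q or H ⇒ q or q
  F ⇒ B or F ⇒ H or F ⇒ q or F ⇒ q or B ⇒ q or H ⇒ q or q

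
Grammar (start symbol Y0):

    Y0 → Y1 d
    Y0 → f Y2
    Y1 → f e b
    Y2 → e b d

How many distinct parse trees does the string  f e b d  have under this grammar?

Parse trees for f e b d:
  [Y0 [Y1 f e b] d]
  [Y0 f [Y2 e b d]]

2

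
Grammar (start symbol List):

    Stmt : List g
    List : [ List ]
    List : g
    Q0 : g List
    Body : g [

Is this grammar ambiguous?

Unambiguous

Only List is reachable from List; ignoring the rest: L(List) is { openⁿ atom closeⁿ : n ≥ 0 }. The bracket depth fixes n, and the derivation is forced at every step.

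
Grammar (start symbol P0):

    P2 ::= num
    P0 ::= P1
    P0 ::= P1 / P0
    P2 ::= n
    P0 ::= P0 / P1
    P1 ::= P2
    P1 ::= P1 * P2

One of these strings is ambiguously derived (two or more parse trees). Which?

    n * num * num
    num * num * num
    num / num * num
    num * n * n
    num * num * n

n * num * num: 1 tree
num * num * num: 1 tree
num / num * num: 2 trees
num * n * n: 1 tree
num * num * n: 1 tree

num / num * num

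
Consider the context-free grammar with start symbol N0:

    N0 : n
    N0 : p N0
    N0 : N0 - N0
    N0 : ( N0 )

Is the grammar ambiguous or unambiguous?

Witness: p n - n

Derivation 1: N0 ⇒ p N0 ⇒ p N0 - N0 ⇒ p n - N0 ⇒ p n - n
Derivation 2: N0 ⇒ N0 - N0 ⇒ p N0 - N0 ⇒ p n - N0 ⇒ p n - n

Two distinct leftmost derivations for the same string.

Ambiguous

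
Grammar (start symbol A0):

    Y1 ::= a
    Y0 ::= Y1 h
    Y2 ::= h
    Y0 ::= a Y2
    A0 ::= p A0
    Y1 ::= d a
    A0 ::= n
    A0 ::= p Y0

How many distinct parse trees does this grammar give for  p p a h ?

Parse trees for p p a h:
  [A0 p [A0 p [Y0 [Y1 a] h]]]
  [A0 p [A0 p [Y0 a [Y2 h]]]]

2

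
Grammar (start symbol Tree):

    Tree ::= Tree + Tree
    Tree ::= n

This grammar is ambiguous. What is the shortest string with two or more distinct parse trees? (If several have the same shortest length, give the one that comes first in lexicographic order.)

length 1: no string has ≥2 trees
length 3: no string has ≥2 trees
length 5: n + n + n has 2 parse trees

Two derivations of n + n + n:
  Tree ⇒ Tree + Tree ⇒ Tree + Tree + Tree ⇒ n + Tree + Tree ⇒ n + n + Tree ⇒ n + n + n
  Tree ⇒ Tree + Tree ⇒ n + Tree ⇒ n + Tree + Tree ⇒ n + n + Tree ⇒ n + n + n

n + n + n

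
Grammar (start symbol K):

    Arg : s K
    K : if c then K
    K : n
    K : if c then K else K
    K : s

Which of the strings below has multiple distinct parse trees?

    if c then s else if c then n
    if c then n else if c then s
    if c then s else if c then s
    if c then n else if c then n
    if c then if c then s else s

if c then if c then s else s

if c then s else if c then n: 1 tree
if c then n else if c then s: 1 tree
if c then s else if c then s: 1 tree
if c then n else if c then n: 1 tree
if c then if c then s else s: 2 trees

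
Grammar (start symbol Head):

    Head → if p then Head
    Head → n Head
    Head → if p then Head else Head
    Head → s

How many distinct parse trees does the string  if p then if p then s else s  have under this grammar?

Parse trees for if p then if p then s else s:
  [Head if p then [Head if p then [Head s] else [Head s]]]
  [Head if p then [Head if p then [Head s]] else [Head s]]

2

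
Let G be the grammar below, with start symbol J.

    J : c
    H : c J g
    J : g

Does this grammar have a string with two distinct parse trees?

Unambiguous

Only J is reachable from J; ignoring the rest: Restricted to the reachable nonterminals, every rule has the form A → t or A → t B, and no two rules for the same A share a first terminal. The grammar encodes a DFA — one run per string.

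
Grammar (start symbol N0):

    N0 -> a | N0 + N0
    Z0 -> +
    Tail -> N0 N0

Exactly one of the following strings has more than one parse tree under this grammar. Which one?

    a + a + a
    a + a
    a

a + a + a: 2 trees
a + a: 1 tree
a: 1 tree

a + a + a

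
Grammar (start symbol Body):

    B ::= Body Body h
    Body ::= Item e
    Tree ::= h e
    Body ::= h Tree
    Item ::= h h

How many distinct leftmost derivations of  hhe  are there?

2

Parse trees for hhe:
  [Body [Item h h] e]
  [Body h [Tree h e]]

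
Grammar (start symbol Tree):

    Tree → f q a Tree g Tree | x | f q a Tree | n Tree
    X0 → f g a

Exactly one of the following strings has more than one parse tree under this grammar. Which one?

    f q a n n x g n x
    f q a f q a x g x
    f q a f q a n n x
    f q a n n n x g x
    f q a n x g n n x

f q a f q a x g x

f q a n n x g n x: 1 tree
f q a f q a x g x: 2 trees
f q a f q a n n x: 1 tree
f q a n n n x g x: 1 tree
f q a n x g n n x: 1 tree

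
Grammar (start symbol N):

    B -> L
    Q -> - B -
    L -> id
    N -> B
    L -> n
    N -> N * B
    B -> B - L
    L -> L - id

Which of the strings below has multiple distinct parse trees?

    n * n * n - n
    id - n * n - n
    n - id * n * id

n - id * n * id

n * n * n - n: 1 tree
id - n * n - n: 1 tree
n - id * n * id: 2 trees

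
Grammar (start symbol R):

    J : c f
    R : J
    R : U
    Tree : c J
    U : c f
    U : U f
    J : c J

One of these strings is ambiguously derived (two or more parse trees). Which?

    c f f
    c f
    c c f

c f

c f f: 1 tree
c f: 2 trees
c c f: 1 tree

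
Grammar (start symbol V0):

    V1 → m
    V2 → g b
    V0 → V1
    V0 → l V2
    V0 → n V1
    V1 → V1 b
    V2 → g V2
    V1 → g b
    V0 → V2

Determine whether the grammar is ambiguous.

Witness: g b

Derivation 1: V0 ⇒ V1 ⇒ g b
Derivation 2: V0 ⇒ V2 ⇒ g b

Two distinct leftmost derivations for the same string.

Ambiguous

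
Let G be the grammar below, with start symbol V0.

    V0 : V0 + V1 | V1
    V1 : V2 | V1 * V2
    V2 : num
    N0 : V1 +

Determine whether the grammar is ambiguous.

(N0 is unreachable from V0, so its rules don't affect L(V0).) V0 → V0 + V1 | V1  ;  V1 → V1 * V2 | V2  — a left-associative chain with V2 at the bottom. Each string factors uniquely by precedence.

Unambiguous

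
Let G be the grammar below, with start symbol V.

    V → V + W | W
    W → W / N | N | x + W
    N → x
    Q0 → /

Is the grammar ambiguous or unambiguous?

Ambiguous

Witness: x + x

Derivation 1: V ⇒ V + W ⇒ W + W ⇒ N + W ⇒ x + W ⇒ x + N ⇒ x + x
Derivation 2: V ⇒ W ⇒ x + W ⇒ x + N ⇒ x + x

Two distinct leftmost derivations for the same string.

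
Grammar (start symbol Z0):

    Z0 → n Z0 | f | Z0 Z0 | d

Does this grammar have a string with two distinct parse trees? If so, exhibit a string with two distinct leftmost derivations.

Witness: d d d

Derivation 1: Z0 ⇒ Z0 Z0 ⇒ Z0 Z0 Z0 ⇒ d Z0 Z0 ⇒ d d Z0 ⇒ d d d
Derivation 2: Z0 ⇒ Z0 Z0 ⇒ d Z0 ⇒ d Z0 Z0 ⇒ d d Z0 ⇒ d d d

Two distinct leftmost derivations for the same string.

Ambiguous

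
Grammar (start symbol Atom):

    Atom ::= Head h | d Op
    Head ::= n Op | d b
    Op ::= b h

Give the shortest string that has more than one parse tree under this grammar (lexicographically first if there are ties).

d b h

length 3: d b h has 2 parse trees

Two derivations of d b h:
  Atom ⇒ Head h ⇒ d b h
  Atom ⇒ d Op ⇒ d b h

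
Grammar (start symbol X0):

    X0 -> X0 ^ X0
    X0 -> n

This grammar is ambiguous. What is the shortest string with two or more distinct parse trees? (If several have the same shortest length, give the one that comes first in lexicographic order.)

n ^ n ^ n

length 1: no string has ≥2 trees
length 3: no string has ≥2 trees
length 5: n ^ n ^ n has 2 parse trees

Two derivations of n ^ n ^ n:
  X0 ⇒ X0 ^ X0 ⇒ X0 ^ X0 ^ X0 ⇒ n ^ X0 ^ X0 ⇒ n ^ n ^ X0 ⇒ n ^ n ^ n
  X0 ⇒ X0 ^ X0 ⇒ n ^ X0 ⇒ n ^ X0 ^ X0 ⇒ n ^ n ^ X0 ⇒ n ^ n ^ n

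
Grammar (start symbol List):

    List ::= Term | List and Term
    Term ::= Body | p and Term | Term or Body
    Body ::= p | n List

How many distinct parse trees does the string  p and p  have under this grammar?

2

Parse trees for p and p:
  [List [Term p and [Term [Body p]]]]
  [List [List [Term [Body p]]] and [Term [Body p]]]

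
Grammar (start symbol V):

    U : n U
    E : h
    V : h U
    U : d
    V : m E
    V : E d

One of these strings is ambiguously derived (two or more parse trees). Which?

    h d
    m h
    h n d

h d

h d: 2 trees
m h: 1 tree
h n d: 1 tree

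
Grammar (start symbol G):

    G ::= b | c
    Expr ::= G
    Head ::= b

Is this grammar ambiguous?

(Expr, Head are unreachable from G, so their rules don't affect L(G).) Each reachable nonterminal has at most one production per leading terminal, and all productions are right-linear; the derivation is determined token-by-token.

Unambiguous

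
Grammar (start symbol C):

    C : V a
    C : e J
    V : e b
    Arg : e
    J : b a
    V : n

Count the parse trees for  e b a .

Parse trees for e b a:
  [C [V e b] a]
  [C e [J b a]]

2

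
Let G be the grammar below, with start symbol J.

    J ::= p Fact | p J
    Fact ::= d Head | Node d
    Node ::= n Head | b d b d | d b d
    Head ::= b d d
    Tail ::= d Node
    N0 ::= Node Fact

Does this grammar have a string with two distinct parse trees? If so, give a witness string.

Witness: p d b d d

Derivation 1: J ⇒ p Fact ⇒ p d Head ⇒ p d b d d
Derivation 2: J ⇒ p Fact ⇒ p Node d ⇒ p d b d d

Two distinct leftmost derivations for the same string.

Ambiguous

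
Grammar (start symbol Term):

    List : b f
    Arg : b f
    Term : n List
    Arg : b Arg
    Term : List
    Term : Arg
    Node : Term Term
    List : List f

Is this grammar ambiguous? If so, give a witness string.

Witness: b f

Derivation 1: Term ⇒ List ⇒ b f
Derivation 2: Term ⇒ Arg ⇒ b f

Two distinct leftmost derivations for the same string.

Ambiguous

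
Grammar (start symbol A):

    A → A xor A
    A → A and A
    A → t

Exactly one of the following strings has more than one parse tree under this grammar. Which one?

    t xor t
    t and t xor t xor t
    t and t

t xor t: 1 tree
t and t xor t xor t: 5 trees
t and t: 1 tree

t and t xor t xor t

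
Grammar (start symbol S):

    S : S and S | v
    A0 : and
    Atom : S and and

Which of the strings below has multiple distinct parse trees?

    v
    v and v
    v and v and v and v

v and v and v and v

v: 1 tree
v and v: 1 tree
v and v and v and v: 5 trees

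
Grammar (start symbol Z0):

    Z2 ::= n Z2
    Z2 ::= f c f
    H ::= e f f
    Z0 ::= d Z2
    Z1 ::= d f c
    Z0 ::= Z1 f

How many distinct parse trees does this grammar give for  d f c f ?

2

Parse trees for d f c f:
  [Z0 d [Z2 f c f]]
  [Z0 [Z1 d f c] f]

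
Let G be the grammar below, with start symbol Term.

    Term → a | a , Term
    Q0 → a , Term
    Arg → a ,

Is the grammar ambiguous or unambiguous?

Unambiguous

(Q0, Arg are unreachable from Term, so their rules don't affect L(Term).) The reachable grammar is A → atom sep A | atom. Each atom is followed by either the separator (recurse) or end-of-string (stop) — no choice point.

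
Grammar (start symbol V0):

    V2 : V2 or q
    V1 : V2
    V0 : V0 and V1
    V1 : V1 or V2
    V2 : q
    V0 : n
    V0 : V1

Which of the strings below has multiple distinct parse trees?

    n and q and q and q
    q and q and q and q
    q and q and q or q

n and q and q and q: 1 tree
q and q and q and q: 1 tree
q and q and q or q: 2 trees

q and q and q or q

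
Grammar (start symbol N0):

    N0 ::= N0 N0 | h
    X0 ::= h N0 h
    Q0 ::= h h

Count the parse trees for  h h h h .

5

Parse trees for h h h h:
  [N0 [N0 h] [N0 [N0 h] [N0 [N0 h] [N0 h]]]]
  [N0 [N0 h] [N0 [N0 [N0 h] [N0 h]] [N0 h]]]
  [N0 [N0 [N0 h] [N0 h]] [N0 [N0 h] [N0 h]]]
  [N0 [N0 [N0 h] [N0 [N0 h] [N0 h]]] [N0 h]]
  [N0 [N0 [N0 [N0 h] [N0 h]] [N0 h]] [N0 h]]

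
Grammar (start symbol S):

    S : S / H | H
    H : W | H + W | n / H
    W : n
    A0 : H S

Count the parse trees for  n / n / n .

4

Parse trees for n / n / n:
  [S [S [H [W n]]] / [H n / [H [W n]]]]
  [S [S [S [H [W n]]] / [H [W n]]] / [H [W n]]]
  [S [S [H n / [H [W n]]]] / [H [W n]]]
  [S [H n / [H n / [H [W n]]]]]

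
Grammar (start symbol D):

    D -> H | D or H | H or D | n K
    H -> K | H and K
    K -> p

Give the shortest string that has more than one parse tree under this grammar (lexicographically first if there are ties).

p or p

length 1: no string has ≥2 trees
length 2: no string has ≥2 trees
length 3: p or p has 2 parse trees

Two derivations of p or p:
  D ⇒ D or H ⇒ H or H ⇒ K or H ⇒ p or H ⇒ p or K ⇒ p or p
  D ⇒ H or D ⇒ K or D ⇒ p or D ⇒ p or H ⇒ p or K ⇒ p or p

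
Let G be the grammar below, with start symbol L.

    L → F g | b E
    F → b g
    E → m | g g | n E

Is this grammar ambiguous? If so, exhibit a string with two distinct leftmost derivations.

Witness: b g g

Derivation 1: L ⇒ F g ⇒ b g g
Derivation 2: L ⇒ b E ⇒ b g g

Two distinct leftmost derivations for the same string.

Ambiguous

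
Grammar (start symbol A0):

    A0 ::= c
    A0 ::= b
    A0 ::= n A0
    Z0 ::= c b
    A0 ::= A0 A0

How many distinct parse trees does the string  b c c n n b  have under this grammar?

Parse trees for b c c n n b:
  [A0 [A0 b] [A0 [A0 c] [A0 [A0 c] [A0 n [A0 n [A0 b]]]]]]
  [A0 [A0 b] [A0 [A0 [A0 c] [A0 c]] [A0 n [A0 n [A0 b]]]]]
  [A0 [A0 [A0 b] [A0 c]] [A0 [A0 c] [A0 n [A0 n [A0 b]]]]]
  [A0 [A0 [A0 b] [A0 [A0 c] [A0 c]]] [A0 n [A0 n [A0 b]]]]
  [A0 [A0 [A0 [A0 b] [A0 c]] [A0 c]] [A0 n [A0 n [A0 b]]]]

5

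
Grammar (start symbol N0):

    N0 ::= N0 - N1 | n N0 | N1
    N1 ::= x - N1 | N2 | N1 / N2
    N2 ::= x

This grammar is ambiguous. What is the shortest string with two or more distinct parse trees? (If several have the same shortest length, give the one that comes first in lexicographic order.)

length 1: no string has ≥2 trees
length 2: no string has ≥2 trees
length 3: x - x has 2 parse trees

Two derivations of x - x:
  N0 ⇒ N0 - N1 ⇒ N1 - N1 ⇒ N2 - N1 ⇒ x - N1 ⇒ x - N2 ⇒ x - x
  N0 ⇒ N1 ⇒ x - N1 ⇒ x - N2 ⇒ x - x

x - x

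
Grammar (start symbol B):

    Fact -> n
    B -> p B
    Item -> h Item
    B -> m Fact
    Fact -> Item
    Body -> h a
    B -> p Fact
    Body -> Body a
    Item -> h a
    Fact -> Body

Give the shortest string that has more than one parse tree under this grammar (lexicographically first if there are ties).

length 2: no string has ≥2 trees
length 3: m h a has 2 parse trees

Two derivations of m h a:
  B ⇒ m Fact ⇒ m Item ⇒ m h a
  B ⇒ m Fact ⇒ m Body ⇒ m h a

m h a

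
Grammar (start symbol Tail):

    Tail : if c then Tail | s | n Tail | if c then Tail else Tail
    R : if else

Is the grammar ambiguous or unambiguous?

Ambiguous

Witness: if c then if c then s else s

Derivation 1: Tail ⇒ if c then Tail ⇒ if c then if c then Tail else Tail ⇒ if c then if c then s else Tail ⇒ if c then if c then s else s
Derivation 2: Tail ⇒ if c then Tail else Tail ⇒ if c then if c then Tail else Tail ⇒ if c then if c then s else Tail ⇒ if c then if c then s else s

Two distinct leftmost derivations for the same string.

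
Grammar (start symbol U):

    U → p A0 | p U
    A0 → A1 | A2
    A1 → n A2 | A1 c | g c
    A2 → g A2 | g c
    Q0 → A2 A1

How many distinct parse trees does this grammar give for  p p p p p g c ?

2

Parse trees for p p p p p g c:
  [U p [U p [U p [U p [U p [A0 [A1 g c]]]]]]]
  [U p [U p [U p [U p [U p [A0 [A2 g c]]]]]]]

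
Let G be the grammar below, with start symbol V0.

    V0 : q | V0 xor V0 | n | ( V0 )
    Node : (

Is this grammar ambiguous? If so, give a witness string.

Ambiguous

Witness: n xor n xor n

Derivation 1: V0 ⇒ V0 xor V0 ⇒ V0 xor V0 xor V0 ⇒ n xor V0 xor V0 ⇒ n xor n xor V0 ⇒ n xor n xor n
Derivation 2: V0 ⇒ V0 xor V0 ⇒ n xor V0 ⇒ n xor V0 xor V0 ⇒ n xor n xor V0 ⇒ n xor n xor n

Two distinct leftmost derivations for the same string.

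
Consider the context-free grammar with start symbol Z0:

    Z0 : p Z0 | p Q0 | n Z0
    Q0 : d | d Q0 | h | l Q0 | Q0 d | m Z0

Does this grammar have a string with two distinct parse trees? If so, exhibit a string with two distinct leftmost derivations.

Ambiguous

Witness: p d d

Derivation 1: Z0 ⇒ p Q0 ⇒ p d Q0 ⇒ p d d
Derivation 2: Z0 ⇒ p Q0 ⇒ p Q0 d ⇒ p d d

Two distinct leftmost derivations for the same string.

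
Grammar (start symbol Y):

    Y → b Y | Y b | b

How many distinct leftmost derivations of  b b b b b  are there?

16

Parse trees for b b b b b (showing first 6 of 16):
  [Y b [Y b [Y b [Y b [Y b]]]]]
  [Y b [Y b [Y b [Y [Y b] b]]]]
  [Y b [Y b [Y [Y b [Y b]] b]]]
  [Y b [Y b [Y [Y [Y b] b] b]]]
  [Y b [Y [Y b [Y b [Y b]]] b]]
  [Y b [Y [Y b [Y [Y b] b]] b]]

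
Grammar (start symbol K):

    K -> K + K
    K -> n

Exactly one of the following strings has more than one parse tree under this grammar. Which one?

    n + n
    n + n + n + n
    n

n + n + n + n

n + n: 1 tree
n + n + n + n: 5 trees
n: 1 tree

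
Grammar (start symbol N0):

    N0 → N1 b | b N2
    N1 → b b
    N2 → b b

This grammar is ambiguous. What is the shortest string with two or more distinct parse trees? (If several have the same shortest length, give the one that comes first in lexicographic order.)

length 3: b b b has 2 parse trees

Two derivations of b b b:
  N0 ⇒ N1 b ⇒ b b b
  N0 ⇒ b N2 ⇒ b b b

b b b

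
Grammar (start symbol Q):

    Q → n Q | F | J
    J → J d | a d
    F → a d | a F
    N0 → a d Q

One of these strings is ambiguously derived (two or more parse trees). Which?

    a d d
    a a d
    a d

a d

a d d: 1 tree
a a d: 1 tree
a d: 2 trees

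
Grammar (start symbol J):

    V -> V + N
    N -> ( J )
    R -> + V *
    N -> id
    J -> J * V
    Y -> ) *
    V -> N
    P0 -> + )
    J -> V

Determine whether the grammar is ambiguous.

(Y, R, P0 are unreachable from J, so their rules don't affect L(J).) J → J * V | V  ;  V → V + N | N  — a left-associative chain with N at the bottom. Each string factors uniquely by precedence.

Unambiguous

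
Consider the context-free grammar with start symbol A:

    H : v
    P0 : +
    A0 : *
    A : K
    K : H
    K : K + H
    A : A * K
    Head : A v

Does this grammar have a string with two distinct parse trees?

(Head, P0, A0 are unreachable from A, so their rules don't affect L(A).) The grammar is stratified — A handles '*' (left-recursive), K handles '+', H atoms. Each operator has a fixed associativity and precedence level, so every string has one parse.

Unambiguous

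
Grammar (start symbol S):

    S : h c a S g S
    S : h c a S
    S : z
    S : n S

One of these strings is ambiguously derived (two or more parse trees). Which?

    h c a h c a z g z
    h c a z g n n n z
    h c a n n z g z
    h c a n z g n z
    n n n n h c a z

h c a h c a z g z: 2 trees
h c a z g n n n z: 1 tree
h c a n n z g z: 1 tree
h c a n z g n z: 1 tree
n n n n h c a z: 1 tree

h c a h c a z g z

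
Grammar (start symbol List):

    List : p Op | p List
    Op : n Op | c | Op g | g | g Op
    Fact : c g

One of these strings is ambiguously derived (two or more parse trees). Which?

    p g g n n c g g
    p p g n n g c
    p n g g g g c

p g g n n c g g: 15 trees
p p g n n g c: 1 tree
p n g g g g c: 1 tree

p g g n n c g g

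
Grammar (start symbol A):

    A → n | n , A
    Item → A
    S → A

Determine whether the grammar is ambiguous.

Unambiguous

(Item, S are unreachable from A, so their rules don't affect L(A).) The reachable grammar is A → atom sep A | atom. Each atom is followed by either the separator (recurse) or end-of-string (stop) — no choice point.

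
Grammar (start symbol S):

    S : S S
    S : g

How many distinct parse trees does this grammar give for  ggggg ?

14

Parse trees for ggggg (showing first 6 of 14):
  [S [S g] [S [S g] [S [S g] [S [S g] [S g]]]]]
  [S [S g] [S [S g] [S [S [S g] [S g]] [S g]]]]
  [S [S g] [S [S [S g] [S g]] [S [S g] [S g]]]]
  [S [S g] [S [S [S g] [S [S g] [S g]]] [S g]]]
  [S [S g] [S [S [S [S g] [S g]] [S g]] [S g]]]
  [S [S [S g] [S g]] [S [S g] [S [S g] [S g]]]]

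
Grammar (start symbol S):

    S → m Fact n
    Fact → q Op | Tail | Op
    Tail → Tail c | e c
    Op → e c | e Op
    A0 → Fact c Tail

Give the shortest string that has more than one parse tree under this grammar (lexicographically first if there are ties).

length 4: m e c n has 2 parse trees

Two derivations of m e c n:
  S ⇒ m Fact n ⇒ m Tail n ⇒ m e c n
  S ⇒ m Fact n ⇒ m Op n ⇒ m e c n

m e c n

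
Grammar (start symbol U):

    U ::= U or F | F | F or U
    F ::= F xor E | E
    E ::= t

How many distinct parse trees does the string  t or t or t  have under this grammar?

4

Parse trees for t or t or t:
  [U [U [U [F [E t]]] or [F [E t]]] or [F [E t]]]
  [U [U [F [E t]] or [U [F [E t]]]] or [F [E t]]]
  [U [F [E t]] or [U [U [F [E t]]] or [F [E t]]]]
  [U [F [E t]] or [U [F [E t]] or [U [F [E t]]]]]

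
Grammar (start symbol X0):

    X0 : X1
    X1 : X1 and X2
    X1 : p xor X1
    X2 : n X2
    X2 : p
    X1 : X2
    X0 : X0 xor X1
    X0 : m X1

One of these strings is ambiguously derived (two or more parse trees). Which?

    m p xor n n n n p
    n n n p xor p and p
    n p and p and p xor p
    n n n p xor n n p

m p xor n n n n p

m p xor n n n n p: 2 trees
n n n p xor p and p: 1 tree
n p and p and p xor p: 1 tree
n n n p xor n n p: 1 tree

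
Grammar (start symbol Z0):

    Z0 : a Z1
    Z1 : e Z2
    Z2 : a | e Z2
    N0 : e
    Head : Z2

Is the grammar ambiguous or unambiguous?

(N0, Head are unreachable from Z0, so their rules don't affect L(Z0).) The reachable rules are right-linear with at most one rule per (nonterminal, next-terminal) pair. Each input token forces the next rule, so parsing is deterministic.

Unambiguous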